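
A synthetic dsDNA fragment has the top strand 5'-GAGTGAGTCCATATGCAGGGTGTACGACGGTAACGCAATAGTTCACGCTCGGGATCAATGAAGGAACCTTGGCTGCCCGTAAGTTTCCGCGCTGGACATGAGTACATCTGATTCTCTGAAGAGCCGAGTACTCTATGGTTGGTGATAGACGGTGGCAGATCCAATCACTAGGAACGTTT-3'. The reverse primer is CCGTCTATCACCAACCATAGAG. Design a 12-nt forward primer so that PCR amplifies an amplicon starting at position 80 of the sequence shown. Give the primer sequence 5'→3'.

The reverse primer's reverse complement CTCTATGGTTGGTGATAGACGG matches the template at positions 131–152; the product starts at position 80.
The forward primer is identical to the top strand over positions 80–91: TAAGTTTCCGCG.

5'-TAAGTTTCCGCG-3'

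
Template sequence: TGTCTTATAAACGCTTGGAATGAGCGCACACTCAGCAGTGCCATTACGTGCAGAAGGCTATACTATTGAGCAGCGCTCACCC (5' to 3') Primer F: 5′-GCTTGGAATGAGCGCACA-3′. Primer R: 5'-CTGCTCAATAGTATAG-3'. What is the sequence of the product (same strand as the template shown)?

Scanning the template, GCTTGGAATGAGCGCACA occurs at positions 13–30; this primer anneals to the bottom strand there with its 3' end pointing downstream.
The reverse primer's reverse complement is CTATACTATTGAGCAG, which matches the template at positions 58–73.
The product is the template from position 13 through 73 (61 bp).

5'-GCTTGGAATGAGCGCACACTCAGCAGTGCCATTACGTGCAGAAGGCTATACTATTGAGCAG-3'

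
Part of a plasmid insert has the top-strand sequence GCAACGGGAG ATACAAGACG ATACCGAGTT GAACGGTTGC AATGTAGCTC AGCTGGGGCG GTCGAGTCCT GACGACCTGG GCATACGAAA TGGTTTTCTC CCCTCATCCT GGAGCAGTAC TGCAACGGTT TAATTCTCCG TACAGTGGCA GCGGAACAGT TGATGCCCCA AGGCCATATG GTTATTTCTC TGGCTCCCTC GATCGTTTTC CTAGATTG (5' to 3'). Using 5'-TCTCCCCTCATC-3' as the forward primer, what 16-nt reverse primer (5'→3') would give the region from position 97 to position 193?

The product's 3' end on the top strand is position 193.
The reverse primer anneals to the top strand over positions 178–193, i.e. to ATGGTTATTTCTCTGG.
Its sequence written 5'→3' is the reverse complement: CCAGAGAAATAACCAT.

5'-CCAGAGAAATAACCAT-3'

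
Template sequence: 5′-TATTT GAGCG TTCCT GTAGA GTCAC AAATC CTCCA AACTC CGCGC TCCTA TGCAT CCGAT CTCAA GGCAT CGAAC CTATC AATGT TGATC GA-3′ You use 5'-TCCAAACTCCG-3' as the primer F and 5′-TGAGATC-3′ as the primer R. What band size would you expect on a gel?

33 bp

The forward primer matches the template at positions 32–42.
Taking the reverse complement of TGAGATC gives GATCTCA, found at positions 58–64 on the template; the primer anneals here to the top strand with its 3' end pointing upstream.
The product runs from position 32 to position 64, so its length is 64 − 32 + 1 = 33 bp.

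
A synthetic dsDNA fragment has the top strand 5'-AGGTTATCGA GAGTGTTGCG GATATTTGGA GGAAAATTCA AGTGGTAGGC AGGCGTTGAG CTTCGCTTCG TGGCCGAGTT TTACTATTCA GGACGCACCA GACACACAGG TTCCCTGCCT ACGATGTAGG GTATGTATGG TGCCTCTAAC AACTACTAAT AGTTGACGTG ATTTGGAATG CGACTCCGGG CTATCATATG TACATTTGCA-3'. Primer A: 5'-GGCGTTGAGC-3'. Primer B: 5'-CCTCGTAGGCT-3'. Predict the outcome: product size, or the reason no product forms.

No product — primer B has no binding site in the template.

Primer B (CCTCGTAGGCT) does not match the top strand, and its reverse complement AGCCTACGAGG does not match either.
With no annealing site for primer B, no amplification occurs.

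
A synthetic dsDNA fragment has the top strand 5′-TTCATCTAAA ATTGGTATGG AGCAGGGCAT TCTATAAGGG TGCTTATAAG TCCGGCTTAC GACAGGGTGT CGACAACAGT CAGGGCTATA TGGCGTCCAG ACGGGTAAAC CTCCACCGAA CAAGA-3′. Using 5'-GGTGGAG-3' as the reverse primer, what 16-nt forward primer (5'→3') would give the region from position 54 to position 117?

The reverse primer's reverse complement CTCCACC matches the template at positions 111–117; the product starts at position 54.
The forward primer is identical to the top strand over positions 54–69: GGCTTACGACAGGGTG.

5'-GGCTTACGACAGGGTG-3'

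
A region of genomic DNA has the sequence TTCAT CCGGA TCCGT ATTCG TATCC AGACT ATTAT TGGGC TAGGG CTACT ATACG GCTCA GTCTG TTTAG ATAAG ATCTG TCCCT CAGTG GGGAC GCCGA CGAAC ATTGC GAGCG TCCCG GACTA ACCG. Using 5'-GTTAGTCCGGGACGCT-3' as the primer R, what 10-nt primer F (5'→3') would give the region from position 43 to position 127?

5'-GGGCTACTAT-3'

The reverse primer's reverse complement AGCGTCCCGGACTAAC matches the template at positions 112–127; the product starts at position 43.
The forward primer is identical to the top strand over positions 43–52: GGGCTACTAT.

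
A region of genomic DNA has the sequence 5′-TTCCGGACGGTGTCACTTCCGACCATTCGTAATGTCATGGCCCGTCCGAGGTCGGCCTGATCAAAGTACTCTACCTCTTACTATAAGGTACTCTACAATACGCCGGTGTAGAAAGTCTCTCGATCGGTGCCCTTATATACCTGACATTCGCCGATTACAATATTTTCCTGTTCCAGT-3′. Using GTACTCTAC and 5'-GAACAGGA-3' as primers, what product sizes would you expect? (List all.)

108 bp, 86 bp

The forward primer GTACTCTAC matches the top strand at positions 66–74, 88–96.
The reverse primer's reverse complement is TCCTGTTC, matching at positions 166–173.
Each forward site pairs with the reverse site to give a product ending at position 173: sizes 108, 86 bp.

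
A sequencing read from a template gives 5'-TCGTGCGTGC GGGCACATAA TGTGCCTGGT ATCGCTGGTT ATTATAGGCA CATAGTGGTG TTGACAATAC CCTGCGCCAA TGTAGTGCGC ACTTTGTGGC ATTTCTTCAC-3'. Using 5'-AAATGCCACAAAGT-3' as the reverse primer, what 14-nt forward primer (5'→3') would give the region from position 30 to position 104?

The reverse primer's reverse complement ACTTTGTGGCATTT matches the template at positions 91–104; the product starts at position 30.
The forward primer is identical to the top strand over positions 30–43: TATCGCTGGTTATT.

5'-TATCGCTGGTTATT-3'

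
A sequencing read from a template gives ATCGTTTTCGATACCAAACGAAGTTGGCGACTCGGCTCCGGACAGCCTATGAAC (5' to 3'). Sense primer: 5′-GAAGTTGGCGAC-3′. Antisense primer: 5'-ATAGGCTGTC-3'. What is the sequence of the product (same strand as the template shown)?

5'-GAAGTTGGCGACTCGGCTCCGGACAGCCTAT-3'

The forward primer matches the template at positions 20–31.
Reverse complement of the reverse primer: GACAGCCTAT. This occurs on the top strand at positions 41–50.
The product is the template from position 20 through 50 (31 bp).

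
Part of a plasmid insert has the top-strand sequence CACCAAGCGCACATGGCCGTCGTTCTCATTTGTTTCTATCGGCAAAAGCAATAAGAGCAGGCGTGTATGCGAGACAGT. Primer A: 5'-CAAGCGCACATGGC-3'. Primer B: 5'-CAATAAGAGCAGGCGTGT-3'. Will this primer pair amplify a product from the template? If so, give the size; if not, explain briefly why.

No product — both primers anneal to the same strand and extend in the same direction.

Primer A (CAAGCGCACATGGC) matches the top strand at positions 4–17 (3' end points downstream).
Primer B (CAATAAGAGCAGGCGTGT) also matches the top strand directly, at positions 49–66 — its reverse complement ACACGCCTGCTCTTATTG is not present.
Both primers anneal to the bottom strand with 3' ends pointing the same way, so neither can prime synthesis back toward the other.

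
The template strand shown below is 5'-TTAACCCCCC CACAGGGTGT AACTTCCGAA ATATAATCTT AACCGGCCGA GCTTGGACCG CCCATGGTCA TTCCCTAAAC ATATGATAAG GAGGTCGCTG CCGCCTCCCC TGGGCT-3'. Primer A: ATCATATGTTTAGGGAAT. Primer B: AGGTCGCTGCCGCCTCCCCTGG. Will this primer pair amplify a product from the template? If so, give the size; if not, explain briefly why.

No product — the primers' 3' ends point away from each other.

Primer A (ATCATATGTTTAGGGAAT) has reverse complement ATTCCCTAAACATATGAT, which matches the top strand at positions 70–87; primer A anneals to the top strand there with its 3' end pointing upstream toward position 70.
Primer B (AGGTCGCTGCCGCCTCCCCTGG) matches the top strand directly at positions 92–113; it anneals to the bottom strand with its 3' end pointing downstream toward position 113.
The 3' ends diverge (primer A extends toward position 1, primer B toward position 116), so the primers never converge on a shared product.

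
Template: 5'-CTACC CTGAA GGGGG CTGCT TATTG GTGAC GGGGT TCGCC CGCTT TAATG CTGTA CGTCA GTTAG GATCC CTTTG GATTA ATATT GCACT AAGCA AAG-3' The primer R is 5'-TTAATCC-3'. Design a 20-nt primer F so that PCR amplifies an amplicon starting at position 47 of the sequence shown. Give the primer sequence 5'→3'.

5'-AATGCTGTACGTCAGTTAGG-3'

The reverse primer's reverse complement GGATTAA matches the template at positions 75–81; the product starts at position 47.
The forward primer is identical to the top strand over positions 47–66: AATGCTGTACGTCAGTTAGG.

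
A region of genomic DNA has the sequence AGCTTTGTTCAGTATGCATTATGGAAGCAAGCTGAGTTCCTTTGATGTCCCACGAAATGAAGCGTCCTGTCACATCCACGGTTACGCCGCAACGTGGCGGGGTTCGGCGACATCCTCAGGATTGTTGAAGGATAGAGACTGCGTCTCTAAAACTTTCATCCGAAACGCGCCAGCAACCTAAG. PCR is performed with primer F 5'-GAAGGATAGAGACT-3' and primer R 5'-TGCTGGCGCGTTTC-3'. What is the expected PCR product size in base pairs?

The forward primer matches the template at positions 127–140.
Reverse complement of the reverse primer: GAAACGCGCCAGCA. This occurs on the top strand at positions 162–175.
Amplicon spans positions 127–175: 49 bp.

49 bp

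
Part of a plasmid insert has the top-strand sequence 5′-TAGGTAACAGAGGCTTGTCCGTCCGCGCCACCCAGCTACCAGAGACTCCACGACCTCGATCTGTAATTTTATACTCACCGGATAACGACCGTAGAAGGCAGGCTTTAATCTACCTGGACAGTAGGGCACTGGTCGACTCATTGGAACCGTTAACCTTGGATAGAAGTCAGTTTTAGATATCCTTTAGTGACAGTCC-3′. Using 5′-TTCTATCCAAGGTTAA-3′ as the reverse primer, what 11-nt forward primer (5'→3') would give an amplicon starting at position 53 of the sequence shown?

5'-ACCTCGATCTG-3'

The reverse primer's reverse complement TTAACCTTGGATAGAA matches the template at positions 150–165; the product starts at position 53.
The forward primer is identical to the top strand over positions 53–63: ACCTCGATCTG.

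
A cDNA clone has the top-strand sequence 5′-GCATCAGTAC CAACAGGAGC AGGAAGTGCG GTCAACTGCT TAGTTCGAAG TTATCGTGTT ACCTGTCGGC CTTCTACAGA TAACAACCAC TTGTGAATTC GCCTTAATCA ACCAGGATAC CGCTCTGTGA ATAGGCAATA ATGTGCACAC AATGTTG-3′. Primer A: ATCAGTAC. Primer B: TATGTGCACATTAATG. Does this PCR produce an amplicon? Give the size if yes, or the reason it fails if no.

Primer B (TATGTGCACATTAATG) does not match the top strand, and its reverse complement CATTAATGTGCACATA does not match either.
With no annealing site for primer B, no amplification occurs.

No product — primer B has no binding site in the template.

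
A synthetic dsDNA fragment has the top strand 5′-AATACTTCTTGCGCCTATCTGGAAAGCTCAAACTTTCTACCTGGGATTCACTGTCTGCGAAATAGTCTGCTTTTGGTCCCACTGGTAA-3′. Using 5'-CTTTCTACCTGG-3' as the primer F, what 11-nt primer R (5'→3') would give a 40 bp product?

5'-AAGCAGACTAT-3'

The forward primer binds at positions 33–44, so a 40 bp product ends at position 33 + 40 − 1 = 72.
The reverse primer anneals to the top strand over positions 62–72, i.e. to ATAGTCTGCTT.
Its sequence written 5'→3' is the reverse complement: AAGCAGACTAT.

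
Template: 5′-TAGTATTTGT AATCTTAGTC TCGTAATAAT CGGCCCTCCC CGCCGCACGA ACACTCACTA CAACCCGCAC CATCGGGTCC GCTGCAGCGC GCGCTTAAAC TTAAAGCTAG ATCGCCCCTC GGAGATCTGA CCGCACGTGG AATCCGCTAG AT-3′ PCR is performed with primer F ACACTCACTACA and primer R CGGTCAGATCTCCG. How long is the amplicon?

83 bp

The forward primer matches the template at positions 51–62.
Taking the reverse complement of CGGTCAGATCTCCG gives CGGAGATCTGACCG, found at positions 120–133 on the template; the primer anneals here to the top strand with its 3' end pointing upstream.
Product length = (reverse-primer end) − (forward-primer start) + 1 = 133 − 51 + 1 = 83 bp.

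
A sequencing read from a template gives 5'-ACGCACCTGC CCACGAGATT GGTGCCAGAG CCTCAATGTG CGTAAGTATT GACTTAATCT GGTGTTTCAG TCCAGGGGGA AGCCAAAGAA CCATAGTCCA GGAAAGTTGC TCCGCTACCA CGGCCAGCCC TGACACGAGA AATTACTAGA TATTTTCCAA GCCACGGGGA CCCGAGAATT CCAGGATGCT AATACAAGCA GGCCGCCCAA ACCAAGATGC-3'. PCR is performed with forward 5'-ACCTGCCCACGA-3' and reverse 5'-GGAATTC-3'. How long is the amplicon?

The forward primer matches the template at positions 5–16.
Taking the reverse complement of GGAATTC gives GAATTCC, found at positions 176–182 on the template; the primer anneals here to the top strand with its 3' end pointing upstream.
Product length = (reverse-primer end) − (forward-primer start) + 1 = 182 − 5 + 1 = 178 bp.

178 bp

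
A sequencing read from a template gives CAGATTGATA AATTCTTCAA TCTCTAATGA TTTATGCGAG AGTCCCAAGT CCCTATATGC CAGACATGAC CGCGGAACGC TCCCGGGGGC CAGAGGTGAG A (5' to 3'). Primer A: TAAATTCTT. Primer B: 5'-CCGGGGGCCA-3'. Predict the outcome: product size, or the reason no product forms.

Primer A (TAAATTCTT) matches the top strand at positions 9–17 (3' end points downstream).
Primer B (CCGGGGGCCA) also matches the top strand directly, at positions 83–92 — its reverse complement TGGCCCCCGG is not present.
Both primers anneal to the bottom strand with 3' ends pointing the same way, so neither can prime synthesis back toward the other.

No product — both primers anneal to the same strand and extend in the same direction.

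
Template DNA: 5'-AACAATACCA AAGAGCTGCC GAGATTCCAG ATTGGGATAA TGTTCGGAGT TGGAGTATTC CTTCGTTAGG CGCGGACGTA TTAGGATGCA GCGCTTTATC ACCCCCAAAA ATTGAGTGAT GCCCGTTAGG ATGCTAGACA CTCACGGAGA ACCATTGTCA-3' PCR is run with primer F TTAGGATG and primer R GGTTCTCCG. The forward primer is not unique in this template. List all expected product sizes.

The forward primer TTAGGATG matches the top strand at positions 81–88, 126–133.
The reverse primer's reverse complement is CGGAGAACC, matching at positions 145–153.
Each forward site pairs with the reverse site to give a product ending at position 153: sizes 73, 28 bp.

73 bp, 28 bp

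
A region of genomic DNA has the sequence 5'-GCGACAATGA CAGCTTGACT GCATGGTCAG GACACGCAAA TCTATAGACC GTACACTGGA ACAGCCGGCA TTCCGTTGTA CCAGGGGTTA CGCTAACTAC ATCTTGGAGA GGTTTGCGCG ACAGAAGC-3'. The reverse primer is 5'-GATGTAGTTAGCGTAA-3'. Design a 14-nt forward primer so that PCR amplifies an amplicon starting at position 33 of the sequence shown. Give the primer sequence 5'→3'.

The reverse primer's reverse complement TTACGCTAACTACATC matches the template at positions 88–103; the product starts at position 33.
The forward primer is identical to the top strand over positions 33–46: CACGCAAATCTATA.

5'-CACGCAAATCTATA-3'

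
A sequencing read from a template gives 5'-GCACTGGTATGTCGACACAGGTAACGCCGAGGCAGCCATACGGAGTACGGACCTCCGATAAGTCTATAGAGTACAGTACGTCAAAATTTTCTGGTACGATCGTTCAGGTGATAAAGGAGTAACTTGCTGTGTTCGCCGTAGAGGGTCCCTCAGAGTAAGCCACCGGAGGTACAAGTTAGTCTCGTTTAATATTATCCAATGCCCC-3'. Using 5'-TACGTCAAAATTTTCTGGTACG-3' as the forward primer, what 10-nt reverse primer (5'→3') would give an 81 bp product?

5'-TACTCTGAGG-3'

The forward primer binds at positions 77–98, so an 81 bp product ends at position 77 + 81 − 1 = 157.
The reverse primer anneals to the top strand over positions 148–157, i.e. to CCTCAGAGTA.
Its sequence written 5'→3' is the reverse complement: TACTCTGAGG.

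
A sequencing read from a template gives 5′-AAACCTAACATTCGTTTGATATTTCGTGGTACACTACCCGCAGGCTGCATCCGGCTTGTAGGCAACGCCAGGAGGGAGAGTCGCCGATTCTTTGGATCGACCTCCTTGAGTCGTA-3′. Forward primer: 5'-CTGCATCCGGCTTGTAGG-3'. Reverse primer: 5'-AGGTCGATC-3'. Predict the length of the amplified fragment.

Forward primer CTGCATCCGGCTTGTAGG is found on the top strand at positions 45–62.
Taking the reverse complement of AGGTCGATC gives GATCGACCT, found at positions 95–103 on the template; the primer anneals here to the top strand with its 3' end pointing upstream.
Product length = (reverse-primer end) − (forward-primer start) + 1 = 103 − 45 + 1 = 59 bp.

59 bp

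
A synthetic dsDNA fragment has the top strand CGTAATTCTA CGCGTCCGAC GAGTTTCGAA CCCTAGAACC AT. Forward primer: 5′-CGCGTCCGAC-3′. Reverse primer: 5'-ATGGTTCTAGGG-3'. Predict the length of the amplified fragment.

Forward primer CGCGTCCGAC is found on the top strand at positions 11–20.
Taking the reverse complement of ATGGTTCTAGGG gives CCCTAGAACCAT, found at positions 31–42 on the template; the primer anneals here to the top strand with its 3' end pointing upstream.
Product length = (reverse-primer end) − (forward-primer start) + 1 = 42 − 11 + 1 = 32 bp.

32 bp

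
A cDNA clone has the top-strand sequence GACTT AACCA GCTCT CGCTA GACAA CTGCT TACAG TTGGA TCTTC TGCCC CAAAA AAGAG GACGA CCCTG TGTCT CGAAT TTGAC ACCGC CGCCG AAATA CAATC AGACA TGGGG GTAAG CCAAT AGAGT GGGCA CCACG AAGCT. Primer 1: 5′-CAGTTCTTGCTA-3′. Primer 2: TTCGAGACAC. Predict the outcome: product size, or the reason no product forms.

No product — primer 1 has no binding site in the template.

Primer 1 (CAGTTCTTGCTA) does not match the top strand, and its reverse complement TAGCAAGAACTG does not match either.
With no annealing site for primer 1, no amplification occurs.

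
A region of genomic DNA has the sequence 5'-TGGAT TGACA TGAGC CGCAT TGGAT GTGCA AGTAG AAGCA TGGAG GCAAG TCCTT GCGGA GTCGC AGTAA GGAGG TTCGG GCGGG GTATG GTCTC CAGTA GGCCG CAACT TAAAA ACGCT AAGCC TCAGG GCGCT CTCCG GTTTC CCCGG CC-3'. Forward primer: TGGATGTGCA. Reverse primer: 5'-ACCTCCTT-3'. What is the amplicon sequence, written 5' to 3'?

Forward primer TGGATGTGCA is found on the top strand at positions 21–30.
Reverse complement of the reverse primer: AAGGAGGT. This occurs on the top strand at positions 69–76.
The product is the template from position 21 through 76 (56 bp).

5'-TGGATGTGCAAGTAGAAGCATGGAGGCAAGTCCTTGCGGAGTCGCAGTAAGGAGGT-3'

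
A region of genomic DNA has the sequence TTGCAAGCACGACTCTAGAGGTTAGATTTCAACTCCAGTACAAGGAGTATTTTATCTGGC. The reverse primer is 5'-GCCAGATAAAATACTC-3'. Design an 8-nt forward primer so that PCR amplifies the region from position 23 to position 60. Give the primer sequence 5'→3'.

The reverse primer's reverse complement GAGTATTTTATCTGGC matches the template at positions 45–60; the product starts at position 23.
The forward primer is identical to the top strand over positions 23–30: TAGATTTC.

5'-TAGATTTC-3'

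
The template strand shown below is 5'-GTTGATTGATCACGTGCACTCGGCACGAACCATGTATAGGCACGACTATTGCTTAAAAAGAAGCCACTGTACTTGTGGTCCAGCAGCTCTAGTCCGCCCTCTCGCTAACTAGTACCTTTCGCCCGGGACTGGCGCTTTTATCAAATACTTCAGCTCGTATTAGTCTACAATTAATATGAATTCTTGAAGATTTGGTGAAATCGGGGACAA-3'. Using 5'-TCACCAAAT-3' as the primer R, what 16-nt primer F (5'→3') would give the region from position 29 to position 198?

The reverse primer's reverse complement ATTTGGTGA matches the template at positions 190–198; the product starts at position 29.
The forward primer is identical to the top strand over positions 29–44: ACCATGTATAGGCACG.

5'-ACCATGTATAGGCACG-3'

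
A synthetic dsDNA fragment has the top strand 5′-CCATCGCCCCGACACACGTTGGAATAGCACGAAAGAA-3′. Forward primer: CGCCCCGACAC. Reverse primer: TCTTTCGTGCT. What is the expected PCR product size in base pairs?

32 bp

The forward primer matches the template at positions 5–15.
Reverse complement of the reverse primer: AGCACGAAAGA. This occurs on the top strand at positions 26–36.
Amplicon spans positions 5–36: 32 bp.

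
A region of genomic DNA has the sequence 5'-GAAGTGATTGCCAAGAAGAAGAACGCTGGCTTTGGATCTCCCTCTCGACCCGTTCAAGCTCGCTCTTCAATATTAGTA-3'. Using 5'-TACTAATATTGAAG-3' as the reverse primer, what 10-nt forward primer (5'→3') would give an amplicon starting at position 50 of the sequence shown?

The reverse primer's reverse complement CTTCAATATTAGTA matches the template at positions 65–78; the product starts at position 50.
The forward primer is identical to the top strand over positions 50–59: CCGTTCAAGC.

5'-CCGTTCAAGC-3'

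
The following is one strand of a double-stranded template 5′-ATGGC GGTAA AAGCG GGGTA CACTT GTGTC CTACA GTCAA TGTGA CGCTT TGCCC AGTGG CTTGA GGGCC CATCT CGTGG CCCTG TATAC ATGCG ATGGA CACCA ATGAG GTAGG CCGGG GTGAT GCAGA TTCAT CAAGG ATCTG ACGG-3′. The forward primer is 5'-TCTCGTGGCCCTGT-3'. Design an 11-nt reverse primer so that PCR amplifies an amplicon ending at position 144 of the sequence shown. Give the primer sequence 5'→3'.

5'-AGATCCTTGAT-3'

The forward primer binds at positions 73–86; the product's 3' end on the top strand is position 144.
The reverse primer anneals to the top strand over positions 134–144, i.e. to ATCAAGGATCT.
Its sequence written 5'→3' is the reverse complement: AGATCCTTGAT.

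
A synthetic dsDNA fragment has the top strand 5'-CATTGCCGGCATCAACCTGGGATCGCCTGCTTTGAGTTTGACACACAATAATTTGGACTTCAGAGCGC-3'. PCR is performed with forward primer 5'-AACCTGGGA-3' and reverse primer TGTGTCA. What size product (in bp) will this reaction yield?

Scanning the template, AACCTGGGA occurs at positions 14–22; this primer anneals to the bottom strand there with its 3' end pointing downstream.
Taking the reverse complement of TGTGTCA gives TGACACA, found at positions 39–45 on the template; the primer anneals here to the top strand with its 3' end pointing upstream.
The product runs from position 14 to position 45, so its length is 45 − 14 + 1 = 32 bp.

32 bp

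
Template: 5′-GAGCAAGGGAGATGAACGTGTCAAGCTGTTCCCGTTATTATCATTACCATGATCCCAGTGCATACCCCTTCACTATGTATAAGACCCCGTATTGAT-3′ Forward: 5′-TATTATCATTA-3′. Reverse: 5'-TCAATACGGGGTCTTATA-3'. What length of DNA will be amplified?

60 bp

Forward primer TATTATCATTA is found on the top strand at positions 36–46.
Taking the reverse complement of TCAATACGGGGTCTTATA gives TATAAGACCCCGTATTGA, found at positions 78–95 on the template; the primer anneals here to the top strand with its 3' end pointing upstream.
The product runs from position 36 to position 95, so its length is 95 − 36 + 1 = 60 bp.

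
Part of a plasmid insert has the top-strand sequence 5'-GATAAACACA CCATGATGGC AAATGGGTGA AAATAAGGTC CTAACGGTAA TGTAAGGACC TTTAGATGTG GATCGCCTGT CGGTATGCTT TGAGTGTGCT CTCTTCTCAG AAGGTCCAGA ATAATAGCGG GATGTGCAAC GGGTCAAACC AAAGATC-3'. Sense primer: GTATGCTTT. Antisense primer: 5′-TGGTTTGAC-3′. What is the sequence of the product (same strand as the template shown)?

5'-GTATGCTTTGAGTGTGCTCTCTTCTCAGAAGGTCCAGAATAATAGCGGGATGTGCAACGGGTCAAACCA-3'

Forward primer GTATGCTTT is found on the top strand at positions 83–91.
Taking the reverse complement of TGGTTTGAC gives GTCAAACCA, found at positions 143–151 on the template; the primer anneals here to the top strand with its 3' end pointing upstream.
The product is the template from position 83 through 151 (69 bp).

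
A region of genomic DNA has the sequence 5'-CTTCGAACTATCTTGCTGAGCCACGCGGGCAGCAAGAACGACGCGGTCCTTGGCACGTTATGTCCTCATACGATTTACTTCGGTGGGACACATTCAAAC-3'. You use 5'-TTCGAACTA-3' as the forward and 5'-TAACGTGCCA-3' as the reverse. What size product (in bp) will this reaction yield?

The forward primer matches the template at positions 2–10.
Reverse complement of the reverse primer: TGGCACGTTA. This occurs on the top strand at positions 51–60.
Product length = (reverse-primer end) − (forward-primer start) + 1 = 60 − 2 + 1 = 59 bp.

59 bp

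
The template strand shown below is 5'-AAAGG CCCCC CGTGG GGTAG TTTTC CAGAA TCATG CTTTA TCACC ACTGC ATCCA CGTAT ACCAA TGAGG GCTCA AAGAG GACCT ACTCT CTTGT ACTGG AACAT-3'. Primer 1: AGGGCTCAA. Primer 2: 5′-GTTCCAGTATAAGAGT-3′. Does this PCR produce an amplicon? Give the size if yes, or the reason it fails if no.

No product — primer 2 has no binding site in the template.

Primer 2 (GTTCCAGTATAAGAGT) does not match the top strand, and its reverse complement ACTCTTATACTGGAAC does not match either.
With no annealing site for primer 2, no amplification occurs.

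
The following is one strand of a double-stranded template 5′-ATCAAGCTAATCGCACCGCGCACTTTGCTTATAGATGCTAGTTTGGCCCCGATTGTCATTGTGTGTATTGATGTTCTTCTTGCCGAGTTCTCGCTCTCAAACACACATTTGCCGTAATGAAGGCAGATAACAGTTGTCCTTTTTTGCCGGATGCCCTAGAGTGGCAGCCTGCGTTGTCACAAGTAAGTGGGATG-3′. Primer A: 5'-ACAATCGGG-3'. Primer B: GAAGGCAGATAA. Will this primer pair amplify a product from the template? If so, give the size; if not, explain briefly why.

Primer A (ACAATCGGG) has reverse complement CCCGATTGT, which matches the top strand at positions 48–56; primer A anneals to the top strand there with its 3' end pointing upstream toward position 48.
Primer B (GAAGGCAGATAA) matches the top strand directly at positions 119–130; it anneals to the bottom strand with its 3' end pointing downstream toward position 130.
The 3' ends diverge (primer A extends toward position 1, primer B toward position 194), so the primers never converge on a shared product.

No product — the primers' 3' ends point away from each other.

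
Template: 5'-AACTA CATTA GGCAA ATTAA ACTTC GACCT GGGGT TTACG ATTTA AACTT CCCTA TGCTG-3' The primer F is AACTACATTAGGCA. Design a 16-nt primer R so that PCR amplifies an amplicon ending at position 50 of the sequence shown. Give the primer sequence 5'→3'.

The forward primer binds at positions 1–14; the product's 3' end on the top strand is position 50.
The reverse primer anneals to the top strand over positions 35–50, i.e. to TTTACGATTTAAACTT.
Its sequence written 5'→3' is the reverse complement: AAGTTTAAATCGTAAA.

5'-AAGTTTAAATCGTAAA-3'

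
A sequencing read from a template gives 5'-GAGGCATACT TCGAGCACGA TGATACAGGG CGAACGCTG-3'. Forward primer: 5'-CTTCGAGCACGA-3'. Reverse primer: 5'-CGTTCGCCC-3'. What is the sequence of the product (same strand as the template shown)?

Scanning the template, CTTCGAGCACGA occurs at positions 9–20; this primer anneals to the bottom strand there with its 3' end pointing downstream.
Taking the reverse complement of CGTTCGCCC gives GGGCGAACG, found at positions 28–36 on the template; the primer anneals here to the top strand with its 3' end pointing upstream.
The product is the template from position 9 through 36 (28 bp).

5'-CTTCGAGCACGATGATACAGGGCGAACG-3'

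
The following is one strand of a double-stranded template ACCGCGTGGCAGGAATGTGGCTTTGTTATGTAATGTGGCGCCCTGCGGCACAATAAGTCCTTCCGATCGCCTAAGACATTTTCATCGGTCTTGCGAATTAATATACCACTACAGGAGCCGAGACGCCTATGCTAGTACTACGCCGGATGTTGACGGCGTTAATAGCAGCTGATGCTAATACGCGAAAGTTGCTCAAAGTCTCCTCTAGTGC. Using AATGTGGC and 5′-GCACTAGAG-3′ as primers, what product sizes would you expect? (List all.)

198 bp, 180 bp

The forward primer AATGTGGC matches the top strand at positions 14–21, 32–39.
The reverse primer's reverse complement is CTCTAGTGC, matching at positions 203–211.
Each forward site pairs with the reverse site to give a product ending at position 211: sizes 198, 180 bp.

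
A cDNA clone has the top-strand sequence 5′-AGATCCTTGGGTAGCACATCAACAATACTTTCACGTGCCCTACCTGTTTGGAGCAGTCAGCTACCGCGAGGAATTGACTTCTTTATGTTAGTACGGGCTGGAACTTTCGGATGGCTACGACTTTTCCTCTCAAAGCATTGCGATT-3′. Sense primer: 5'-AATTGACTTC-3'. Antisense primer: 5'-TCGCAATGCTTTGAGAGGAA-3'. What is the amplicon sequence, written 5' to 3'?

Scanning the template, AATTGACTTC occurs at positions 72–81; this primer anneals to the bottom strand there with its 3' end pointing downstream.
Taking the reverse complement of TCGCAATGCTTTGAGAGGAA gives TTCCTCTCAAAGCATTGCGA, found at positions 124–143 on the template; the primer anneals here to the top strand with its 3' end pointing upstream.
The product is the template from position 72 through 143 (72 bp).

5'-AATTGACTTCTTTATGTTAGTACGGGCTGGAACTTTCGGATGGCTACGACTTTTCCTCTCAAAGCATTGCGA-3'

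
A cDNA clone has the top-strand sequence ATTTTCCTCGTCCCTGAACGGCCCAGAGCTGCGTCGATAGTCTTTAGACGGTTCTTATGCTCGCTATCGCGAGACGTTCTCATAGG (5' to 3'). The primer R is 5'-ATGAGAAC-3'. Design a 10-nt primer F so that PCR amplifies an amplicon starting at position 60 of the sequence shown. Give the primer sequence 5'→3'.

The reverse primer's reverse complement GTTCTCAT matches the template at positions 76–83; the product starts at position 60.
The forward primer is identical to the top strand over positions 60–69: CTCGCTATCG.

5'-CTCGCTATCG-3'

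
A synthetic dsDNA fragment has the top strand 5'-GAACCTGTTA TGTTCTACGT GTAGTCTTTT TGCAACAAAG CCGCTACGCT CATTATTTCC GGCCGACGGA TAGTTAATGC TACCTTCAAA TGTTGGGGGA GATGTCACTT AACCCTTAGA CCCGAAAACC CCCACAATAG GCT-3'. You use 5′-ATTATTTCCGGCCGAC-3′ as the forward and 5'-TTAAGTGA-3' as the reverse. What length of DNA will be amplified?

Forward primer ATTATTTCCGGCCGAC is found on the top strand at positions 52–67.
The reverse primer's reverse complement is TCACTTAA, which matches the template at positions 105–112.
Product length = (reverse-primer end) − (forward-primer start) + 1 = 112 − 52 + 1 = 61 bp.

61 bp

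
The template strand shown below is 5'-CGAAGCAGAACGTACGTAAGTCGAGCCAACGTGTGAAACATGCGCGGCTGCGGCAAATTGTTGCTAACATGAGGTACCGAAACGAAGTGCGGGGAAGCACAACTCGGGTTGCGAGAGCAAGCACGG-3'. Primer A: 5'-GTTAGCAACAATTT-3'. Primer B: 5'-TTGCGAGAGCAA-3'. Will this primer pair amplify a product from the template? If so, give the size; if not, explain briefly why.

No product — the primers' 3' ends point away from each other.

Primer A (GTTAGCAACAATTT) has reverse complement AAATTGTTGCTAAC, which matches the top strand at positions 55–68; primer A anneals to the top strand there with its 3' end pointing upstream toward position 55.
Primer B (TTGCGAGAGCAA) matches the top strand directly at positions 109–120; it anneals to the bottom strand with its 3' end pointing downstream toward position 120.
The 3' ends diverge (primer A extends toward position 1, primer B toward position 126), so the primers never converge on a shared product.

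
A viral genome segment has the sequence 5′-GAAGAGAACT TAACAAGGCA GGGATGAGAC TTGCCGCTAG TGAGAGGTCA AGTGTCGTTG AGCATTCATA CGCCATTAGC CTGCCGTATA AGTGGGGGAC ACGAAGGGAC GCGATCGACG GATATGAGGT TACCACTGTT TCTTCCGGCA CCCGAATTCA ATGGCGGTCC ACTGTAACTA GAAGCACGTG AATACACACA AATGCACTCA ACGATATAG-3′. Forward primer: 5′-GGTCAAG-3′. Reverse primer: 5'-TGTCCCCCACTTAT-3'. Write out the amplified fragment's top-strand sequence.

5'-GGTCAAGTGTCGTTGAGCATTCATACGCCATTAGCCTGCCGTATAAGTGGGGGACA-3'

Forward primer GGTCAAG is found on the top strand at positions 46–52.
Reverse complement of the reverse primer: ATAAGTGGGGGACA. This occurs on the top strand at positions 88–101.
The product is the template from position 46 through 101 (56 bp).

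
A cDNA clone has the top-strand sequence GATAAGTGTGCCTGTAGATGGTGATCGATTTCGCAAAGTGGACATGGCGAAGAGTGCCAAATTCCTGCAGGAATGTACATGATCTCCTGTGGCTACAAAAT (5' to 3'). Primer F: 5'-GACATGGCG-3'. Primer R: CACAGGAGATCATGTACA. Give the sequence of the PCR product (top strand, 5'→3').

Scanning the template, GACATGGCG occurs at positions 41–49; this primer anneals to the bottom strand there with its 3' end pointing downstream.
Taking the reverse complement of CACAGGAGATCATGTACA gives TGTACATGATCTCCTGTG, found at positions 74–91 on the template; the primer anneals here to the top strand with its 3' end pointing upstream.
The product is the template from position 41 through 91 (51 bp).

5'-GACATGGCGAAGAGTGCCAAATTCCTGCAGGAATGTACATGATCTCCTGTG-3'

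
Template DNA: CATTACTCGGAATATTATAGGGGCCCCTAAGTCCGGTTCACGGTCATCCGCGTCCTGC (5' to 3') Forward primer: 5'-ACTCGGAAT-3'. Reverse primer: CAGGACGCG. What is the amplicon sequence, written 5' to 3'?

Forward primer ACTCGGAAT is found on the top strand at positions 5–13.
Reverse complement of the reverse primer: CGCGTCCTG. This occurs on the top strand at positions 49–57.
The product is the template from position 5 through 57 (53 bp).

5'-ACTCGGAATATTATAGGGGCCCCTAAGTCCGGTTCACGGTCATCCGCGTCCTG-3'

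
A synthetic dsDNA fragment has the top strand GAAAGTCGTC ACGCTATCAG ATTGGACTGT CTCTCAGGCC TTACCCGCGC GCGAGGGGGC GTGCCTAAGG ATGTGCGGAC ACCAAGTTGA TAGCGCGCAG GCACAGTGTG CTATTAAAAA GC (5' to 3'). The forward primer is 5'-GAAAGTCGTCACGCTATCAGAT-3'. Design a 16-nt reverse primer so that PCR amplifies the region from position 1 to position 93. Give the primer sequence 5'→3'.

The product's 3' end on the top strand is position 93.
The reverse primer anneals to the top strand over positions 78–93, i.e. to GACACCAAGTTGATAG.
Its sequence written 5'→3' is the reverse complement: CTATCAACTTGGTGTC.

5'-CTATCAACTTGGTGTC-3'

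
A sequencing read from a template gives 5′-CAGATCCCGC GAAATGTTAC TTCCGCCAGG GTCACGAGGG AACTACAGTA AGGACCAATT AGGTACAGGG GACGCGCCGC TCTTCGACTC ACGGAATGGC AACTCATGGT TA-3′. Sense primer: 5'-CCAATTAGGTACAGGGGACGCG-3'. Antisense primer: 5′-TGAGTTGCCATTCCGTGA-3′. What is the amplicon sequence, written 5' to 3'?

5'-CCAATTAGGTACAGGGGACGCGCCGCTCTTCGACTCACGGAATGGCAACTCA-3'

Forward primer CCAATTAGGTACAGGGGACGCG is found on the top strand at positions 55–76.
The reverse primer's reverse complement is TCACGGAATGGCAACTCA, which matches the template at positions 89–106.
The product is the template from position 55 through 106 (52 bp).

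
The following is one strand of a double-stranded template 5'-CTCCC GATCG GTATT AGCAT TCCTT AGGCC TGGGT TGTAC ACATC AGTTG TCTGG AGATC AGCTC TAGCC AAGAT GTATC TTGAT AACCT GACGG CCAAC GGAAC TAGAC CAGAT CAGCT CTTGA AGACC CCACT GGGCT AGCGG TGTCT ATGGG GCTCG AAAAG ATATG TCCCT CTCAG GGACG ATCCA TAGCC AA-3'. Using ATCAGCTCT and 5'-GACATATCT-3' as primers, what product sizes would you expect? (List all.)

115 bp, 59 bp

The forward primer ATCAGCTCT matches the top strand at positions 58–66, 114–122.
The reverse primer's reverse complement is AGATATGTC, matching at positions 164–172.
Each forward site pairs with the reverse site to give a product ending at position 172: sizes 115, 59 bp.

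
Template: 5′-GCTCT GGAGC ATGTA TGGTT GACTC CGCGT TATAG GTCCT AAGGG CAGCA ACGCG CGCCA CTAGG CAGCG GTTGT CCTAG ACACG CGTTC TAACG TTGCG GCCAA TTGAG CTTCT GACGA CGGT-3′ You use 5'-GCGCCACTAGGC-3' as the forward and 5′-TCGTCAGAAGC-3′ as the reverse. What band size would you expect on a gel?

The forward primer matches the template at positions 55–66.
The reverse primer's reverse complement is GCTTCTGACGA, which matches the template at positions 110–120.
The product runs from position 55 to position 120, so its length is 120 − 55 + 1 = 66 bp.

66 bp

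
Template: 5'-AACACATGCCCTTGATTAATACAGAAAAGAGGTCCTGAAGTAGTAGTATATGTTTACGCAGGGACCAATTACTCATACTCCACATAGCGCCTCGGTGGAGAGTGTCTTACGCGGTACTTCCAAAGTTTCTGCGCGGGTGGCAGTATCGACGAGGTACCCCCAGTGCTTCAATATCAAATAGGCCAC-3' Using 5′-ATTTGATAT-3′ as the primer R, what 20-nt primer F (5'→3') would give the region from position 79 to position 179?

5'-TCCACATAGCGCCTCGGTGG-3'

The reverse primer's reverse complement ATATCAAAT matches the template at positions 171–179; the product starts at position 79.
The forward primer is identical to the top strand over positions 79–98: TCCACATAGCGCCTCGGTGG.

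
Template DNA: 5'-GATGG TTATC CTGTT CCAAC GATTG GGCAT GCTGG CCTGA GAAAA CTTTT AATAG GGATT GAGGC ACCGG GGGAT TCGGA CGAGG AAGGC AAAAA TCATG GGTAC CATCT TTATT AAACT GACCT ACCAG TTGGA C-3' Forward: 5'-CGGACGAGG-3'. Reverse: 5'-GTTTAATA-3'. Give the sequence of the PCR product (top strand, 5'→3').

5'-CGGACGAGGAAGGCAAAAATCATGGGTACCATCTTTATTAAAC-3'

Scanning the template, CGGACGAGG occurs at positions 77–85; this primer anneals to the bottom strand there with its 3' end pointing downstream.
Taking the reverse complement of GTTTAATA gives TATTAAAC, found at positions 112–119 on the template; the primer anneals here to the top strand with its 3' end pointing upstream.
The product is the template from position 77 through 119 (43 bp).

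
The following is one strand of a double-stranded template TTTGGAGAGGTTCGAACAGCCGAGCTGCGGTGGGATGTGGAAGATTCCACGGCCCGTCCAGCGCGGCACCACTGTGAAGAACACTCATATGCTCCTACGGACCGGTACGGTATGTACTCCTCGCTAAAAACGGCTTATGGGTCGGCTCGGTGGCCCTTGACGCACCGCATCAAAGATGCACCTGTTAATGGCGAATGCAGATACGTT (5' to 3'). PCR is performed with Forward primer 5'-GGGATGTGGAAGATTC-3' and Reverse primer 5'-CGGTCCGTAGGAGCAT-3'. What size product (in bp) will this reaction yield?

Scanning the template, GGGATGTGGAAGATTC occurs at positions 32–47; this primer anneals to the bottom strand there with its 3' end pointing downstream.
The reverse primer's reverse complement is ATGCTCCTACGGACCG, which matches the template at positions 89–104.
The product runs from position 32 to position 104, so its length is 104 − 32 + 1 = 73 bp.

73 bp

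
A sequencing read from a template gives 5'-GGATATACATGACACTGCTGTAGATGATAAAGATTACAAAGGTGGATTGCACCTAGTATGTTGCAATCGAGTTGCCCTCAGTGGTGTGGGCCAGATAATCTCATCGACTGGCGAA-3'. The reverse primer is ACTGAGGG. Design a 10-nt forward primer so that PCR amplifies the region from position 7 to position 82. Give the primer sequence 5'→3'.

5'-ACATGACACT-3'

The reverse primer's reverse complement CCCTCAGT matches the template at positions 75–82; the product starts at position 7.
The forward primer is identical to the top strand over positions 7–16: ACATGACACT.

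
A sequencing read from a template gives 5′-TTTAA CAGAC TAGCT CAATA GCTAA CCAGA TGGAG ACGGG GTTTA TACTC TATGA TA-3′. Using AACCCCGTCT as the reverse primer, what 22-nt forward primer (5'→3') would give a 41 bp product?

5'-TAACAGACTAGCTCAATAGCTA-3'

The reverse primer's reverse complement AGACGGGGTT matches the template at positions 34–43, so the product ends at position 43.
A 41 bp product then starts at position 43 − 41 + 1 = 3.
The forward primer is identical to the top strand there: TAACAGACTAGCTCAATAGCTA.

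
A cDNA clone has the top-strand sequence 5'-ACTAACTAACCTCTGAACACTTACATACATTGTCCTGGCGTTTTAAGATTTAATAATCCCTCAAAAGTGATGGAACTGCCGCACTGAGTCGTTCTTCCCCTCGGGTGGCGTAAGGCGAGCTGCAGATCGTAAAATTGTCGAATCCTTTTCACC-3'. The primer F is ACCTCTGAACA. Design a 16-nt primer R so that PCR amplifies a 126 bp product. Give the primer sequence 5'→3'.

5'-TTTTACGATCTGCAGC-3'

The forward primer binds at positions 9–19, so a 126 bp product ends at position 9 + 126 − 1 = 134.
The reverse primer anneals to the top strand over positions 119–134, i.e. to GCTGCAGATCGTAAAA.
Its sequence written 5'→3' is the reverse complement: TTTTACGATCTGCAGC.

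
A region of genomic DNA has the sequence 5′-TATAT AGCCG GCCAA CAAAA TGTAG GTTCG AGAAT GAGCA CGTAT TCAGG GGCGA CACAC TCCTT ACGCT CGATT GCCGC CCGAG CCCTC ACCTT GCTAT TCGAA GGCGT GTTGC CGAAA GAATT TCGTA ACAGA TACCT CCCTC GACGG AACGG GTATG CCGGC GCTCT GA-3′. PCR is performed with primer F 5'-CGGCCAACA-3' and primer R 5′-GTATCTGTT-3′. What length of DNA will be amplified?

130 bp

The forward primer matches the template at positions 9–17.
The reverse primer's reverse complement is AACAGATAC, which matches the template at positions 130–138.
The product runs from position 9 to position 138, so its length is 138 − 9 + 1 = 130 bp.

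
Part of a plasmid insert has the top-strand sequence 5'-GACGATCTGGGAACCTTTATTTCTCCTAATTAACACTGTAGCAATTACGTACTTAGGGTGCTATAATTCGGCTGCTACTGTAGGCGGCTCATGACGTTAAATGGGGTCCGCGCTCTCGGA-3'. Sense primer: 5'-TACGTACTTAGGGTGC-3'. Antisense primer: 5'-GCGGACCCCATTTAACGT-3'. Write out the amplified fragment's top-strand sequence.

5'-TACGTACTTAGGGTGCTATAATTCGGCTGCTACTGTAGGCGGCTCATGACGTTAAATGGGGTCCGC-3'

The forward primer matches the template at positions 46–61.
The reverse primer's reverse complement is ACGTTAAATGGGGTCCGC, which matches the template at positions 94–111.
The product is the template from position 46 through 111 (66 bp).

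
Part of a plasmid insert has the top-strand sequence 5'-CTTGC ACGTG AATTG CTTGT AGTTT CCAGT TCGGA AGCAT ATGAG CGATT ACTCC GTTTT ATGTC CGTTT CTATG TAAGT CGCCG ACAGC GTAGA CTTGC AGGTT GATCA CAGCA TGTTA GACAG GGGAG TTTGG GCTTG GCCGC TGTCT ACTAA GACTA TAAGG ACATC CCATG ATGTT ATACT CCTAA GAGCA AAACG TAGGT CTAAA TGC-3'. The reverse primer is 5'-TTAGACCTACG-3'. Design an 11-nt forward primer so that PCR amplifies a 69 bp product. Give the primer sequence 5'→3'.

The reverse primer's reverse complement CGTAGGTCTAA matches the template at positions 199–209, so the product ends at position 209.
A 69 bp product then starts at position 209 − 69 + 1 = 141.
The forward primer is identical to the top strand there: GCCGCTGTCTA.

5'-GCCGCTGTCTA-3'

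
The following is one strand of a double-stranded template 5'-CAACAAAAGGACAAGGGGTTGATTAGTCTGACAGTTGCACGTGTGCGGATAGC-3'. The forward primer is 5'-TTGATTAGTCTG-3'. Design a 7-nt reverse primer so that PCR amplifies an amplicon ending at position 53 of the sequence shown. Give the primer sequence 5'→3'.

The forward primer binds at positions 19–30; the product's 3' end on the top strand is position 53.
The reverse primer anneals to the top strand over positions 47–53, i.e. to GGATAGC.
Its sequence written 5'→3' is the reverse complement: GCTATCC.

5'-GCTATCC-3'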